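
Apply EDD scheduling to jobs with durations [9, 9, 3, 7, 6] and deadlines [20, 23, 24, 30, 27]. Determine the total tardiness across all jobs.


Sort by due date (EDD order): [(9, 20), (9, 23), (3, 24), (6, 27), (7, 30)]
Compute completion times and tardiness:
  Job 1: p=9, d=20, C=9, tardiness=max(0,9-20)=0
  Job 2: p=9, d=23, C=18, tardiness=max(0,18-23)=0
  Job 3: p=3, d=24, C=21, tardiness=max(0,21-24)=0
  Job 4: p=6, d=27, C=27, tardiness=max(0,27-27)=0
  Job 5: p=7, d=30, C=34, tardiness=max(0,34-30)=4
Total tardiness = 4

4


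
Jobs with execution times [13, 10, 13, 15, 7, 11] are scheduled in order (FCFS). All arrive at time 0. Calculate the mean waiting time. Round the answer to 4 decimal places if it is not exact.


FCFS order (as given): [13, 10, 13, 15, 7, 11]
Waiting times:
  Job 1: wait = 0
  Job 2: wait = 13
  Job 3: wait = 23
  Job 4: wait = 36
  Job 5: wait = 51
  Job 6: wait = 58
Sum of waiting times = 181
Average waiting time = 181/6 = 30.1667

30.1667


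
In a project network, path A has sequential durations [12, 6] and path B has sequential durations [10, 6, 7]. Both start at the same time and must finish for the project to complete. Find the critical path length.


Path A total = 12 + 6 = 18
Path B total = 10 + 6 + 7 = 23
Critical path = longest path = max(18, 23) = 23

23


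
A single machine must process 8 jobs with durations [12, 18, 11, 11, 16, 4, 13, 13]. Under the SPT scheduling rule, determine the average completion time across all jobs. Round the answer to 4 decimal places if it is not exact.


Sort jobs by processing time (SPT order): [4, 11, 11, 12, 13, 13, 16, 18]
Compute completion times sequentially:
  Job 1: processing = 4, completes at 4
  Job 2: processing = 11, completes at 15
  Job 3: processing = 11, completes at 26
  Job 4: processing = 12, completes at 38
  Job 5: processing = 13, completes at 51
  Job 6: processing = 13, completes at 64
  Job 7: processing = 16, completes at 80
  Job 8: processing = 18, completes at 98
Sum of completion times = 376
Average completion time = 376/8 = 47.0

47.0


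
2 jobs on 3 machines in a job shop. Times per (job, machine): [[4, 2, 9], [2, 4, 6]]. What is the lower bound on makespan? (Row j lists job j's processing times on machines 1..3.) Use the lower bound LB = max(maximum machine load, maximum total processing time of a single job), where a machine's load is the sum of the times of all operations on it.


Machine loads:
  Machine 1: 4 + 2 = 6
  Machine 2: 2 + 4 = 6
  Machine 3: 9 + 6 = 15
Max machine load = 15
Job totals:
  Job 1: 15
  Job 2: 12
Max job total = 15
Lower bound = max(15, 15) = 15

15


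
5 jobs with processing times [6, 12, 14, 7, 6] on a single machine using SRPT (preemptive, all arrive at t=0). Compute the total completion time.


Since all jobs arrive at t=0, SRPT equals SPT ordering.
SPT order: [6, 6, 7, 12, 14]
Completion times:
  Job 1: p=6, C=6
  Job 2: p=6, C=12
  Job 3: p=7, C=19
  Job 4: p=12, C=31
  Job 5: p=14, C=45
Total completion time = 6 + 12 + 19 + 31 + 45 = 113

113


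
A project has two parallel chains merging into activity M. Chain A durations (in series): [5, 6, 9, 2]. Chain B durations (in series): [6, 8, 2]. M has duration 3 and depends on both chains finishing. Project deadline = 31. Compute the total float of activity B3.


Forward pass: ES(B3) = sum of predecessors on chain B = 14
EF = ES + duration = 14 + 2 = 16
Backward pass: LF(M) = deadline = 31; LS(M) = 31 - 3 = 28
LF(B3) = LS(M) - sum(successors on chain B) = 28 - 0 = 28
LS = LF - duration = 28 - 2 = 26
Total float = LS - ES = 26 - 14 = 12

12


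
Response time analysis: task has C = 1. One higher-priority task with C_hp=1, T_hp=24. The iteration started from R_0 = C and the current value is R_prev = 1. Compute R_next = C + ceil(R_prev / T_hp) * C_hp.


R_next = C + ceil(R_prev / T_hp) * C_hp
ceil(1 / 24) = ceil(0.0417) = 1
Interference = 1 * 1 = 1
R_next = 1 + 1 = 2

2


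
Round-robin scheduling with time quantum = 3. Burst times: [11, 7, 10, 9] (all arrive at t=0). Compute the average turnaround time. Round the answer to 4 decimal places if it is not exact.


Time quantum = 3
Execution trace:
  J1 runs 3 units, time = 3
  J2 runs 3 units, time = 6
  J3 runs 3 units, time = 9
  J4 runs 3 units, time = 12
  J1 runs 3 units, time = 15
  J2 runs 3 units, time = 18
  J3 runs 3 units, time = 21
  J4 runs 3 units, time = 24
  J1 runs 3 units, time = 27
  J2 runs 1 units, time = 28
  J3 runs 3 units, time = 31
  J4 runs 3 units, time = 34
  J1 runs 2 units, time = 36
  J3 runs 1 units, time = 37
Finish times: [36, 28, 37, 34]
Average turnaround = 135/4 = 33.75

33.75


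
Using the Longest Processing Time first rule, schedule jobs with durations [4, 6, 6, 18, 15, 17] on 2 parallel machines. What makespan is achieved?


Sort jobs in decreasing order (LPT): [18, 17, 15, 6, 6, 4]
Assign each job to the least loaded machine:
  Machine 1: jobs [18, 6, 6, 4], load = 34
  Machine 2: jobs [17, 15], load = 32
Makespan = max load = 34

34


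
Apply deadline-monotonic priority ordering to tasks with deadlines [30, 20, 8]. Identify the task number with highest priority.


Sort tasks by relative deadline (ascending):
  Task 3: deadline = 8
  Task 2: deadline = 20
  Task 1: deadline = 30
Priority order (highest first): [3, 2, 1]
Highest priority task = 3

3


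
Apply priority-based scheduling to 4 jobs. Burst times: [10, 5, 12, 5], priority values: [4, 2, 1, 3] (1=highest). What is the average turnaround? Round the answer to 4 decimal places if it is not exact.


Sort by priority (ascending = highest first):
Order: [(1, 12), (2, 5), (3, 5), (4, 10)]
Completion times:
  Priority 1, burst=12, C=12
  Priority 2, burst=5, C=17
  Priority 3, burst=5, C=22
  Priority 4, burst=10, C=32
Average turnaround = 83/4 = 20.75

20.75


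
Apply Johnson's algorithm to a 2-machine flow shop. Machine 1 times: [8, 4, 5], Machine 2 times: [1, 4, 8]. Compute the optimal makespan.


Apply Johnson's rule:
  Group 1 (a <= b): [(2, 4, 4), (3, 5, 8)]
  Group 2 (a > b): [(1, 8, 1)]
Optimal job order: [2, 3, 1]
Schedule:
  Job 2: M1 done at 4, M2 done at 8
  Job 3: M1 done at 9, M2 done at 17
  Job 1: M1 done at 17, M2 done at 18
Makespan = 18

18


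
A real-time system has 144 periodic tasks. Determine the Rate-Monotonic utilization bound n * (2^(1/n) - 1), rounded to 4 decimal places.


Compute 2^(1/144) = 1.0048251257
Subtract 1: 1.0048251257 - 1 = 0.0048251257
Multiply by n: 144 * 0.0048251257 = 0.6948181008
Round to 4 dp: 0.6948

0.6948


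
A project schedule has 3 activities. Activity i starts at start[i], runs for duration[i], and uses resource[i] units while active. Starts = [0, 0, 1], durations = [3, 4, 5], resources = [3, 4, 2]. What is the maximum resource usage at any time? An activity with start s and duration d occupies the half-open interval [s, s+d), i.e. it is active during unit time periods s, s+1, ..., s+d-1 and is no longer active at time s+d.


Each activity i is active on [start_i, start_i + duration_i).
Compute total resource usage per time slot:
  t=0: active resources = [3, 4], total = 7
  t=1: active resources = [3, 4, 2], total = 9
  t=2: active resources = [3, 4, 2], total = 9
  t=3: active resources = [4, 2], total = 6
  t=4: active resources = [2], total = 2
  t=5: active resources = [2], total = 2
Peak resource demand = 9

9


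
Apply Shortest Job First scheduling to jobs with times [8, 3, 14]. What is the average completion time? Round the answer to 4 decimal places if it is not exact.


SJF order (ascending): [3, 8, 14]
Completion times:
  Job 1: burst=3, C=3
  Job 2: burst=8, C=11
  Job 3: burst=14, C=25
Average completion = 39/3 = 13.0

13.0


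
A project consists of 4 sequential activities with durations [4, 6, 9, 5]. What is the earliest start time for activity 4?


Activity 4 starts after activities 1 through 3 complete.
Predecessor durations: [4, 6, 9]
ES = 4 + 6 + 9 = 19

19


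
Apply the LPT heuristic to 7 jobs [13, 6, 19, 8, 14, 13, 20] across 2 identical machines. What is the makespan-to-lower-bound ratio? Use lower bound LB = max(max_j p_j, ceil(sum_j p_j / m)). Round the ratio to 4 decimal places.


LPT order: [20, 19, 14, 13, 13, 8, 6]
Machine loads after assignment: [46, 47]
LPT makespan = 47
Lower bound = max(max_job, ceil(total/2)) = max(20, 47) = 47
Ratio = 47 / 47 = 1.0

1.0


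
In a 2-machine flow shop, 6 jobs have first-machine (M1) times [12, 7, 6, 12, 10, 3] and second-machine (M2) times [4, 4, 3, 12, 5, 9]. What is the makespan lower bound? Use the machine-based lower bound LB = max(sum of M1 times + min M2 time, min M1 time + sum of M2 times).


LB1 = sum(M1 times) + min(M2 times) = 50 + 3 = 53
LB2 = min(M1 times) + sum(M2 times) = 3 + 37 = 40
Lower bound = max(LB1, LB2) = max(53, 40) = 53

53


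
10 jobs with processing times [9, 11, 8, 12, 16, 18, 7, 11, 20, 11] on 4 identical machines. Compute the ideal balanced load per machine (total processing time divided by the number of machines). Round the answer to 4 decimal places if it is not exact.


Total processing time = 9 + 11 + 8 + 12 + 16 + 18 + 7 + 11 + 20 + 11 = 123
Number of machines = 4
Ideal balanced load = 123 / 4 = 30.75

30.75


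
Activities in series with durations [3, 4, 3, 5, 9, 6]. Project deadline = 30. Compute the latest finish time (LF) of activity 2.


LF(activity 2) = deadline - sum of successor durations
Successors: activities 3 through 6 with durations [3, 5, 9, 6]
Sum of successor durations = 23
LF = 30 - 23 = 7

7


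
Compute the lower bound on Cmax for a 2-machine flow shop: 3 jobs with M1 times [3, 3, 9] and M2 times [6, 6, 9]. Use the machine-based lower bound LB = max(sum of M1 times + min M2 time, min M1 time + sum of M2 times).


LB1 = sum(M1 times) + min(M2 times) = 15 + 6 = 21
LB2 = min(M1 times) + sum(M2 times) = 3 + 21 = 24
Lower bound = max(LB1, LB2) = max(21, 24) = 24

24


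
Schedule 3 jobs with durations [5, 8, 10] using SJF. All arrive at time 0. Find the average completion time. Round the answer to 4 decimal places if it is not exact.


SJF order (ascending): [5, 8, 10]
Completion times:
  Job 1: burst=5, C=5
  Job 2: burst=8, C=13
  Job 3: burst=10, C=23
Average completion = 41/3 = 13.6667

13.6667


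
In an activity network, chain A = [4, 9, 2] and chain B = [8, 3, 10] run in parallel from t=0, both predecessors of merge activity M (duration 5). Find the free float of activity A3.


ES(A3) = sum of predecessors on chain A = 13
EF(A3) = ES + duration = 13 + 2 = 15
Successor of A3 is M. ES(M) = max(sum(A), sum(B)) = max(15, 21) = 21
Free float = ES(successor) - EF(current) = 21 - 15 = 6

6


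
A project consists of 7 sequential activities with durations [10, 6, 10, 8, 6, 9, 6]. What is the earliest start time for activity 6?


Activity 6 starts after activities 1 through 5 complete.
Predecessor durations: [10, 6, 10, 8, 6]
ES = 10 + 6 + 10 + 8 + 6 = 40

40


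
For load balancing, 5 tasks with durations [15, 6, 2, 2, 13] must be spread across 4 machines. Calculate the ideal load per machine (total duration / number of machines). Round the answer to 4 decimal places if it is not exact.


Total processing time = 15 + 6 + 2 + 2 + 13 = 38
Number of machines = 4
Ideal balanced load = 38 / 4 = 9.5

9.5


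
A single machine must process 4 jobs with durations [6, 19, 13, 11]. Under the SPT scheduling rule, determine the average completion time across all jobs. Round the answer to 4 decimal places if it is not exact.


Sort jobs by processing time (SPT order): [6, 11, 13, 19]
Compute completion times sequentially:
  Job 1: processing = 6, completes at 6
  Job 2: processing = 11, completes at 17
  Job 3: processing = 13, completes at 30
  Job 4: processing = 19, completes at 49
Sum of completion times = 102
Average completion time = 102/4 = 25.5

25.5


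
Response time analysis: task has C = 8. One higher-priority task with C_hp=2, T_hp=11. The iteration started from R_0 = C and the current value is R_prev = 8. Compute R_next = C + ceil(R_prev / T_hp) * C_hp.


R_next = C + ceil(R_prev / T_hp) * C_hp
ceil(8 / 11) = ceil(0.7273) = 1
Interference = 1 * 2 = 2
R_next = 8 + 2 = 10

10


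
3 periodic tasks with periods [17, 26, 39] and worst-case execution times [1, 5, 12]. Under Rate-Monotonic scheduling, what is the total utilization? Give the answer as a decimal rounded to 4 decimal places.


Compute individual utilizations (exact fractions):
  Task 1: C/T = 1/17 (approx. 0.0588)
  Task 2: C/T = 5/26 (approx. 0.1923)
  Task 3: C/T = 12/39 = 4/13 (approx. 0.3077)
Total utilization U = 1/17 + 5/26 + 4/13 = 19/34
Rounded to 4 decimal places: U = 0.5588
RM (Liu & Layland) bound for 3 tasks = 0.779763; compare with U = 19/34 (approx. 0.558824)
U <= bound, so schedulable by RM sufficient condition.

0.5588


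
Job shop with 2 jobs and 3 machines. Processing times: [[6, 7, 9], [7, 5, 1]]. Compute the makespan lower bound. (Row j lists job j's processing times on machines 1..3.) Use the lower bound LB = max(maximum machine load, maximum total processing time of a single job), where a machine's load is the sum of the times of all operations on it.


Machine loads:
  Machine 1: 6 + 7 = 13
  Machine 2: 7 + 5 = 12
  Machine 3: 9 + 1 = 10
Max machine load = 13
Job totals:
  Job 1: 22
  Job 2: 13
Max job total = 22
Lower bound = max(13, 22) = 22

22


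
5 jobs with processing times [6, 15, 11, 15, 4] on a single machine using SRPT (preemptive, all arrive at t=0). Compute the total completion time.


Since all jobs arrive at t=0, SRPT equals SPT ordering.
SPT order: [4, 6, 11, 15, 15]
Completion times:
  Job 1: p=4, C=4
  Job 2: p=6, C=10
  Job 3: p=11, C=21
  Job 4: p=15, C=36
  Job 5: p=15, C=51
Total completion time = 4 + 10 + 21 + 36 + 51 = 122

122


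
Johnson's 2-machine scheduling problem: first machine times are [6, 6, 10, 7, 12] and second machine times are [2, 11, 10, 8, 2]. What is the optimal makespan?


Apply Johnson's rule:
  Group 1 (a <= b): [(2, 6, 11), (4, 7, 8), (3, 10, 10)]
  Group 2 (a > b): [(1, 6, 2), (5, 12, 2)]
Optimal job order: [2, 4, 3, 1, 5]
Schedule:
  Job 2: M1 done at 6, M2 done at 17
  Job 4: M1 done at 13, M2 done at 25
  Job 3: M1 done at 23, M2 done at 35
  Job 1: M1 done at 29, M2 done at 37
  Job 5: M1 done at 41, M2 done at 43
Makespan = 43

43


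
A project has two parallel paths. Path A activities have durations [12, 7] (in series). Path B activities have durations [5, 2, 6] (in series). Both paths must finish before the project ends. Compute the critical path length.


Path A total = 12 + 7 = 19
Path B total = 5 + 2 + 6 = 13
Critical path = longest path = max(19, 13) = 19

19


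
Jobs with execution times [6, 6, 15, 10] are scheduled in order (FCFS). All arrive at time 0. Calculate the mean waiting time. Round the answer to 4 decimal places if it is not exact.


FCFS order (as given): [6, 6, 15, 10]
Waiting times:
  Job 1: wait = 0
  Job 2: wait = 6
  Job 3: wait = 12
  Job 4: wait = 27
Sum of waiting times = 45
Average waiting time = 45/4 = 11.25

11.25


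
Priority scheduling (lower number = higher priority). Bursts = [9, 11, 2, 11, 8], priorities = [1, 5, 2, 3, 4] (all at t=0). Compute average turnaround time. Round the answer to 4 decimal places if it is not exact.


Sort by priority (ascending = highest first):
Order: [(1, 9), (2, 2), (3, 11), (4, 8), (5, 11)]
Completion times:
  Priority 1, burst=9, C=9
  Priority 2, burst=2, C=11
  Priority 3, burst=11, C=22
  Priority 4, burst=8, C=30
  Priority 5, burst=11, C=41
Average turnaround = 113/5 = 22.6

22.6


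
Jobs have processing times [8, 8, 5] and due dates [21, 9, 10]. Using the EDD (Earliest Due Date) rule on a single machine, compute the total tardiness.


Sort by due date (EDD order): [(8, 9), (5, 10), (8, 21)]
Compute completion times and tardiness:
  Job 1: p=8, d=9, C=8, tardiness=max(0,8-9)=0
  Job 2: p=5, d=10, C=13, tardiness=max(0,13-10)=3
  Job 3: p=8, d=21, C=21, tardiness=max(0,21-21)=0
Total tardiness = 3

3


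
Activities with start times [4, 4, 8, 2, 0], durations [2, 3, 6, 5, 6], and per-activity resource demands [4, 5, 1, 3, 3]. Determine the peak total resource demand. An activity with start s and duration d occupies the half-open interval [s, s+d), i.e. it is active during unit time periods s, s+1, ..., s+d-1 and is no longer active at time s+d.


Each activity i is active on [start_i, start_i + duration_i).
Compute total resource usage per time slot:
  t=0: active resources = [3], total = 3
  t=1: active resources = [3], total = 3
  t=2: active resources = [3, 3], total = 6
  t=3: active resources = [3, 3], total = 6
  t=4: active resources = [4, 5, 3, 3], total = 15
  t=5: active resources = [4, 5, 3, 3], total = 15
  t=6: active resources = [5, 3], total = 8
  t=7: active resources = [], total = 0
  t=8: active resources = [1], total = 1
  t=9: active resources = [1], total = 1
  t=10: active resources = [1], total = 1
  t=11: active resources = [1], total = 1
  t=12: active resources = [1], total = 1
  t=13: active resources = [1], total = 1
Peak resource demand = 15

15


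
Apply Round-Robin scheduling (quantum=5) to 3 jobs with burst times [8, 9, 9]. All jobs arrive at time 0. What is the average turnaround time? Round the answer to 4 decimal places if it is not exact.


Time quantum = 5
Execution trace:
  J1 runs 5 units, time = 5
  J2 runs 5 units, time = 10
  J3 runs 5 units, time = 15
  J1 runs 3 units, time = 18
  J2 runs 4 units, time = 22
  J3 runs 4 units, time = 26
Finish times: [18, 22, 26]
Average turnaround = 66/3 = 22.0

22.0


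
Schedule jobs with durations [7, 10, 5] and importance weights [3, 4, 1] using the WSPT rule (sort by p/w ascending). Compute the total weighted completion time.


Compute p/w ratios and sort ascending (WSPT): [(7, 3), (10, 4), (5, 1)]
Compute weighted completion times:
  Job (p=7,w=3): C=7, w*C=3*7=21
  Job (p=10,w=4): C=17, w*C=4*17=68
  Job (p=5,w=1): C=22, w*C=1*22=22
Total weighted completion time = 111

111


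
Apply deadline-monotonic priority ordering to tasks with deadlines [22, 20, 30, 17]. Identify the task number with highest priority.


Sort tasks by relative deadline (ascending):
  Task 4: deadline = 17
  Task 2: deadline = 20
  Task 1: deadline = 22
  Task 3: deadline = 30
Priority order (highest first): [4, 2, 1, 3]
Highest priority task = 4

4


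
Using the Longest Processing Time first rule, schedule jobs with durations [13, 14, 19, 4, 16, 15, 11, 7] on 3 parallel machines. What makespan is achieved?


Sort jobs in decreasing order (LPT): [19, 16, 15, 14, 13, 11, 7, 4]
Assign each job to the least loaded machine:
  Machine 1: jobs [19, 11], load = 30
  Machine 2: jobs [16, 13, 7], load = 36
  Machine 3: jobs [15, 14, 4], load = 33
Makespan = max load = 36

36


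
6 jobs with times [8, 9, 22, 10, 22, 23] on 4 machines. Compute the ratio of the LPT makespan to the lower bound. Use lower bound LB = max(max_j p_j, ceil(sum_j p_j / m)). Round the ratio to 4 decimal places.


LPT order: [23, 22, 22, 10, 9, 8]
Machine loads after assignment: [23, 22, 22, 27]
LPT makespan = 27
Lower bound = max(max_job, ceil(total/4)) = max(23, 24) = 24
Ratio = 27 / 24 = 1.125

1.125


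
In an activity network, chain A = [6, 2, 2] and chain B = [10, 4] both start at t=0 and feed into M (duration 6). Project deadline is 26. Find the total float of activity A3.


Forward pass: ES(A3) = sum of predecessors on chain A = 8
EF = ES + duration = 8 + 2 = 10
Backward pass: LF(M) = deadline = 26; LS(M) = 26 - 6 = 20
LF(A3) = LS(M) - sum(successors on chain A) = 20 - 0 = 20
LS = LF - duration = 20 - 2 = 18
Total float = LS - ES = 18 - 8 = 10

10


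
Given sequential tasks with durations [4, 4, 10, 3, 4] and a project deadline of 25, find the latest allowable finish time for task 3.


LF(activity 3) = deadline - sum of successor durations
Successors: activities 4 through 5 with durations [3, 4]
Sum of successor durations = 7
LF = 25 - 7 = 18

18


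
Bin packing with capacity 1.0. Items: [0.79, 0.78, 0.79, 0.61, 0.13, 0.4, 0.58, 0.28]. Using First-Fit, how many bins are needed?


Place items sequentially using First-Fit:
  Item 0.79 -> new Bin 1
  Item 0.78 -> new Bin 2
  Item 0.79 -> new Bin 3
  Item 0.61 -> new Bin 4
  Item 0.13 -> Bin 1 (now 0.92)
  Item 0.4 -> new Bin 5
  Item 0.58 -> Bin 5 (now 0.98)
  Item 0.28 -> Bin 4 (now 0.89)
Total bins used = 5

5


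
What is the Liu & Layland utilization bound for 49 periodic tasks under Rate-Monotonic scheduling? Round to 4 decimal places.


Compute 2^(1/49) = 1.0142463870
Subtract 1: 1.0142463870 - 1 = 0.0142463870
Multiply by n: 49 * 0.0142463870 = 0.6980729630
Round to 4 dp: 0.6981

0.6981


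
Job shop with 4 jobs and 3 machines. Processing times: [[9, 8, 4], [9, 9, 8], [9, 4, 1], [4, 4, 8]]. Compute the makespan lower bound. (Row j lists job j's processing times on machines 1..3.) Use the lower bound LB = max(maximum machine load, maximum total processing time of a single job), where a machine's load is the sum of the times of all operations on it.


Machine loads:
  Machine 1: 9 + 9 + 9 + 4 = 31
  Machine 2: 8 + 9 + 4 + 4 = 25
  Machine 3: 4 + 8 + 1 + 8 = 21
Max machine load = 31
Job totals:
  Job 1: 21
  Job 2: 26
  Job 3: 14
  Job 4: 16
Max job total = 26
Lower bound = max(31, 26) = 31

31


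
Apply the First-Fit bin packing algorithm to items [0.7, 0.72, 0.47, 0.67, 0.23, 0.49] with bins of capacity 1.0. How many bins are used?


Place items sequentially using First-Fit:
  Item 0.7 -> new Bin 1
  Item 0.72 -> new Bin 2
  Item 0.47 -> new Bin 3
  Item 0.67 -> new Bin 4
  Item 0.23 -> Bin 1 (now 0.93)
  Item 0.49 -> Bin 3 (now 0.96)
Total bins used = 4

4


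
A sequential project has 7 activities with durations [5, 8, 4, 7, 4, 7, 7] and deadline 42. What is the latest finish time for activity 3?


LF(activity 3) = deadline - sum of successor durations
Successors: activities 4 through 7 with durations [7, 4, 7, 7]
Sum of successor durations = 25
LF = 42 - 25 = 17

17


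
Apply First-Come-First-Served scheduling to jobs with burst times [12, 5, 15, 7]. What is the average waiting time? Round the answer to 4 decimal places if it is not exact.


FCFS order (as given): [12, 5, 15, 7]
Waiting times:
  Job 1: wait = 0
  Job 2: wait = 12
  Job 3: wait = 17
  Job 4: wait = 32
Sum of waiting times = 61
Average waiting time = 61/4 = 15.25

15.25


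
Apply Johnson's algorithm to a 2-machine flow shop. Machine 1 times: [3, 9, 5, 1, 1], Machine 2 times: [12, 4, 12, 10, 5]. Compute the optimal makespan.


Apply Johnson's rule:
  Group 1 (a <= b): [(4, 1, 10), (5, 1, 5), (1, 3, 12), (3, 5, 12)]
  Group 2 (a > b): [(2, 9, 4)]
Optimal job order: [4, 5, 1, 3, 2]
Schedule:
  Job 4: M1 done at 1, M2 done at 11
  Job 5: M1 done at 2, M2 done at 16
  Job 1: M1 done at 5, M2 done at 28
  Job 3: M1 done at 10, M2 done at 40
  Job 2: M1 done at 19, M2 done at 44
Makespan = 44

44


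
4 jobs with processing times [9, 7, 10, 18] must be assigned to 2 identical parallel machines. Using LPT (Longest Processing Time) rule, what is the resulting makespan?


Sort jobs in decreasing order (LPT): [18, 10, 9, 7]
Assign each job to the least loaded machine:
  Machine 1: jobs [18, 7], load = 25
  Machine 2: jobs [10, 9], load = 19
Makespan = max load = 25

25


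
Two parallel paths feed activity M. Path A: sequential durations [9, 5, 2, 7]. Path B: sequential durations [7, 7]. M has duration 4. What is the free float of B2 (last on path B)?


ES(B2) = sum of predecessors on chain B = 7
EF(B2) = ES + duration = 7 + 7 = 14
Successor of B2 is M. ES(M) = max(sum(A), sum(B)) = max(23, 14) = 23
Free float = ES(successor) - EF(current) = 23 - 14 = 9

9


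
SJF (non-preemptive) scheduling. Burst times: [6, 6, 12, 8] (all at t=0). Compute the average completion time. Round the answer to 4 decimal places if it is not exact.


SJF order (ascending): [6, 6, 8, 12]
Completion times:
  Job 1: burst=6, C=6
  Job 2: burst=6, C=12
  Job 3: burst=8, C=20
  Job 4: burst=12, C=32
Average completion = 70/4 = 17.5

17.5


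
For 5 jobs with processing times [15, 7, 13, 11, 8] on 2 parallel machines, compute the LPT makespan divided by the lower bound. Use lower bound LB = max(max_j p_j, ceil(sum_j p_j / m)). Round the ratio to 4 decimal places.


LPT order: [15, 13, 11, 8, 7]
Machine loads after assignment: [30, 24]
LPT makespan = 30
Lower bound = max(max_job, ceil(total/2)) = max(15, 27) = 27
Ratio = 30 / 27 = 1.1111

1.1111


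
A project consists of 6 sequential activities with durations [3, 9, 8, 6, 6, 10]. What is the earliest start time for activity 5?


Activity 5 starts after activities 1 through 4 complete.
Predecessor durations: [3, 9, 8, 6]
ES = 3 + 9 + 8 + 6 = 26

26


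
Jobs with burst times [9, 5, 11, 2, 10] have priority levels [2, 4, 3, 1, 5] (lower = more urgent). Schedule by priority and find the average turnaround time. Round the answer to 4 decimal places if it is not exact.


Sort by priority (ascending = highest first):
Order: [(1, 2), (2, 9), (3, 11), (4, 5), (5, 10)]
Completion times:
  Priority 1, burst=2, C=2
  Priority 2, burst=9, C=11
  Priority 3, burst=11, C=22
  Priority 4, burst=5, C=27
  Priority 5, burst=10, C=37
Average turnaround = 99/5 = 19.8

19.8


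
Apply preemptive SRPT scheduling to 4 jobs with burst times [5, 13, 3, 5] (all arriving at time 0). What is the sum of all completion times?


Since all jobs arrive at t=0, SRPT equals SPT ordering.
SPT order: [3, 5, 5, 13]
Completion times:
  Job 1: p=3, C=3
  Job 2: p=5, C=8
  Job 3: p=5, C=13
  Job 4: p=13, C=26
Total completion time = 3 + 8 + 13 + 26 = 50

50


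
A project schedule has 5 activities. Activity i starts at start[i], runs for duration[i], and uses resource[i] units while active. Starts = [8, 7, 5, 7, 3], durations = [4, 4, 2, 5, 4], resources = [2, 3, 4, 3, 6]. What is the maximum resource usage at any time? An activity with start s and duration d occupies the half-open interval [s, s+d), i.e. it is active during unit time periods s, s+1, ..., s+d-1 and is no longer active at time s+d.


Each activity i is active on [start_i, start_i + duration_i).
Compute total resource usage per time slot:
  t=0: active resources = [], total = 0
  t=1: active resources = [], total = 0
  t=2: active resources = [], total = 0
  t=3: active resources = [6], total = 6
  t=4: active resources = [6], total = 6
  t=5: active resources = [4, 6], total = 10
  t=6: active resources = [4, 6], total = 10
  t=7: active resources = [3, 3], total = 6
  t=8: active resources = [2, 3, 3], total = 8
  t=9: active resources = [2, 3, 3], total = 8
  t=10: active resources = [2, 3, 3], total = 8
  t=11: active resources = [2, 3], total = 5
Peak resource demand = 10

10


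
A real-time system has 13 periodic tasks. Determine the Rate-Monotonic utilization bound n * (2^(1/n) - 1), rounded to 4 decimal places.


Compute 2^(1/13) = 1.0547660765
Subtract 1: 1.0547660765 - 1 = 0.0547660765
Multiply by n: 13 * 0.0547660765 = 0.7119589945
Round to 4 dp: 0.7120

0.7120


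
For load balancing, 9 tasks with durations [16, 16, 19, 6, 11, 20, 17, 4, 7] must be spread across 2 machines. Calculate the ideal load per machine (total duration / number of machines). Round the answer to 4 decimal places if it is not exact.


Total processing time = 16 + 16 + 19 + 6 + 11 + 20 + 17 + 4 + 7 = 116
Number of machines = 2
Ideal balanced load = 116 / 2 = 58.0

58.0


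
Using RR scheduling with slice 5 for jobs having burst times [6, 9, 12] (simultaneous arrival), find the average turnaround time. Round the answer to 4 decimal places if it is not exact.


Time quantum = 5
Execution trace:
  J1 runs 5 units, time = 5
  J2 runs 5 units, time = 10
  J3 runs 5 units, time = 15
  J1 runs 1 units, time = 16
  J2 runs 4 units, time = 20
  J3 runs 5 units, time = 25
  J3 runs 2 units, time = 27
Finish times: [16, 20, 27]
Average turnaround = 63/3 = 21.0

21.0


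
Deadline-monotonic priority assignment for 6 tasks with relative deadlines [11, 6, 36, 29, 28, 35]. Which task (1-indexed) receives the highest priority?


Sort tasks by relative deadline (ascending):
  Task 2: deadline = 6
  Task 1: deadline = 11
  Task 5: deadline = 28
  Task 4: deadline = 29
  Task 6: deadline = 35
  Task 3: deadline = 36
Priority order (highest first): [2, 1, 5, 4, 6, 3]
Highest priority task = 2

2


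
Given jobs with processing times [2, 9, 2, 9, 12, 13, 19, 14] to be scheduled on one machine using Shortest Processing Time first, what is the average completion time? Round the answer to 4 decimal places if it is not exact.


Sort jobs by processing time (SPT order): [2, 2, 9, 9, 12, 13, 14, 19]
Compute completion times sequentially:
  Job 1: processing = 2, completes at 2
  Job 2: processing = 2, completes at 4
  Job 3: processing = 9, completes at 13
  Job 4: processing = 9, completes at 22
  Job 5: processing = 12, completes at 34
  Job 6: processing = 13, completes at 47
  Job 7: processing = 14, completes at 61
  Job 8: processing = 19, completes at 80
Sum of completion times = 263
Average completion time = 263/8 = 32.875

32.875


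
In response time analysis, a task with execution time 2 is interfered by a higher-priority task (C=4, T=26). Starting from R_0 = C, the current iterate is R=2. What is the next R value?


R_next = C + ceil(R_prev / T_hp) * C_hp
ceil(2 / 26) = ceil(0.0769) = 1
Interference = 1 * 4 = 4
R_next = 2 + 4 = 6

6


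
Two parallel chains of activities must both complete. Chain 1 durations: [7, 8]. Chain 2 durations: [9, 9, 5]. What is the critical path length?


Path A total = 7 + 8 = 15
Path B total = 9 + 9 + 5 = 23
Critical path = longest path = max(15, 23) = 23

23


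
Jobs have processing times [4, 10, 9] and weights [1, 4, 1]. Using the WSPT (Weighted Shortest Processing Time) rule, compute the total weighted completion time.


Compute p/w ratios and sort ascending (WSPT): [(10, 4), (4, 1), (9, 1)]
Compute weighted completion times:
  Job (p=10,w=4): C=10, w*C=4*10=40
  Job (p=4,w=1): C=14, w*C=1*14=14
  Job (p=9,w=1): C=23, w*C=1*23=23
Total weighted completion time = 77

77


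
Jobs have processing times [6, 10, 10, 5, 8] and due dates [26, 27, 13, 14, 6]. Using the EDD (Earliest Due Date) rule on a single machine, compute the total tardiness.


Sort by due date (EDD order): [(8, 6), (10, 13), (5, 14), (6, 26), (10, 27)]
Compute completion times and tardiness:
  Job 1: p=8, d=6, C=8, tardiness=max(0,8-6)=2
  Job 2: p=10, d=13, C=18, tardiness=max(0,18-13)=5
  Job 3: p=5, d=14, C=23, tardiness=max(0,23-14)=9
  Job 4: p=6, d=26, C=29, tardiness=max(0,29-26)=3
  Job 5: p=10, d=27, C=39, tardiness=max(0,39-27)=12
Total tardiness = 31

31


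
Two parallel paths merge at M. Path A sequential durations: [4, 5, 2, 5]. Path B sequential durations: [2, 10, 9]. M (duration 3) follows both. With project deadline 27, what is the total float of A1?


Forward pass: ES(A1) = sum of predecessors on chain A = 0
EF = ES + duration = 0 + 4 = 4
Backward pass: LF(M) = deadline = 27; LS(M) = 27 - 3 = 24
LF(A1) = LS(M) - sum(successors on chain A) = 24 - 12 = 12
LS = LF - duration = 12 - 4 = 8
Total float = LS - ES = 8 - 0 = 8

8


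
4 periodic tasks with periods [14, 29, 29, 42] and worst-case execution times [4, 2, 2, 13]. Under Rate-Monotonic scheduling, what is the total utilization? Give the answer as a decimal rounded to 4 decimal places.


Compute individual utilizations (exact fractions):
  Task 1: C/T = 4/14 = 2/7 (approx. 0.2857)
  Task 2: C/T = 2/29 (approx. 0.069)
  Task 3: C/T = 2/29 (approx. 0.069)
  Task 4: C/T = 13/42 (approx. 0.3095)
Total utilization U = 2/7 + 2/29 + 2/29 + 13/42 = 893/1218
Rounded to 4 decimal places: U = 0.7332
RM (Liu & Layland) bound for 4 tasks = 0.756828; compare with U = 893/1218 (approx. 0.733169)
U <= bound, so schedulable by RM sufficient condition.

0.7332


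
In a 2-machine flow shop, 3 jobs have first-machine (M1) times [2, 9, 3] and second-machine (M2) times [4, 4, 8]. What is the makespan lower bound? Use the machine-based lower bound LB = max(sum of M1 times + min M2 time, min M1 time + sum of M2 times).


LB1 = sum(M1 times) + min(M2 times) = 14 + 4 = 18
LB2 = min(M1 times) + sum(M2 times) = 2 + 16 = 18
Lower bound = max(LB1, LB2) = max(18, 18) = 18

18


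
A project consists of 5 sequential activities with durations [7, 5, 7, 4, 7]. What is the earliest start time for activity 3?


Activity 3 starts after activities 1 through 2 complete.
Predecessor durations: [7, 5]
ES = 7 + 5 = 12

12


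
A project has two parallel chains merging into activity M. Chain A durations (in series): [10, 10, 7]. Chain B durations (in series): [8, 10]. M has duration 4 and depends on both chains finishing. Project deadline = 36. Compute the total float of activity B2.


Forward pass: ES(B2) = sum of predecessors on chain B = 8
EF = ES + duration = 8 + 10 = 18
Backward pass: LF(M) = deadline = 36; LS(M) = 36 - 4 = 32
LF(B2) = LS(M) - sum(successors on chain B) = 32 - 0 = 32
LS = LF - duration = 32 - 10 = 22
Total float = LS - ES = 22 - 8 = 14

14


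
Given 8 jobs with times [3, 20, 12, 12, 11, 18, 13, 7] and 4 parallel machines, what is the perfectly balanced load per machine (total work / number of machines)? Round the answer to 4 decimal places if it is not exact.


Total processing time = 3 + 20 + 12 + 12 + 11 + 18 + 13 + 7 = 96
Number of machines = 4
Ideal balanced load = 96 / 4 = 24.0

24.0


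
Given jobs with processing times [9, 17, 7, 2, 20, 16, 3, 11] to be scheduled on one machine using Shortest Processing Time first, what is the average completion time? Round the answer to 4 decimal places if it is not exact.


Sort jobs by processing time (SPT order): [2, 3, 7, 9, 11, 16, 17, 20]
Compute completion times sequentially:
  Job 1: processing = 2, completes at 2
  Job 2: processing = 3, completes at 5
  Job 3: processing = 7, completes at 12
  Job 4: processing = 9, completes at 21
  Job 5: processing = 11, completes at 32
  Job 6: processing = 16, completes at 48
  Job 7: processing = 17, completes at 65
  Job 8: processing = 20, completes at 85
Sum of completion times = 270
Average completion time = 270/8 = 33.75

33.75


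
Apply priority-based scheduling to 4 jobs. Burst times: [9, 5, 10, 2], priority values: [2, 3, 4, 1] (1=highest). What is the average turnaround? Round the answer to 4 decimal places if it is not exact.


Sort by priority (ascending = highest first):
Order: [(1, 2), (2, 9), (3, 5), (4, 10)]
Completion times:
  Priority 1, burst=2, C=2
  Priority 2, burst=9, C=11
  Priority 3, burst=5, C=16
  Priority 4, burst=10, C=26
Average turnaround = 55/4 = 13.75

13.75


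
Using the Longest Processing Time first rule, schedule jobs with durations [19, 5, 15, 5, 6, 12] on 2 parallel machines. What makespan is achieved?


Sort jobs in decreasing order (LPT): [19, 15, 12, 6, 5, 5]
Assign each job to the least loaded machine:
  Machine 1: jobs [19, 6, 5], load = 30
  Machine 2: jobs [15, 12, 5], load = 32
Makespan = max load = 32

32


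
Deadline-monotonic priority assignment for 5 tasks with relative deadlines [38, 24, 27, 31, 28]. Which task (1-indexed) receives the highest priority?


Sort tasks by relative deadline (ascending):
  Task 2: deadline = 24
  Task 3: deadline = 27
  Task 5: deadline = 28
  Task 4: deadline = 31
  Task 1: deadline = 38
Priority order (highest first): [2, 3, 5, 4, 1]
Highest priority task = 2

2


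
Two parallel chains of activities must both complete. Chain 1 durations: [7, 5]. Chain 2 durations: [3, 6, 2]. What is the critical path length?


Path A total = 7 + 5 = 12
Path B total = 3 + 6 + 2 = 11
Critical path = longest path = max(12, 11) = 12

12


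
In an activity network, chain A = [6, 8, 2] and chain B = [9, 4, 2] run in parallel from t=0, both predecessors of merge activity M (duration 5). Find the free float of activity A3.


ES(A3) = sum of predecessors on chain A = 14
EF(A3) = ES + duration = 14 + 2 = 16
Successor of A3 is M. ES(M) = max(sum(A), sum(B)) = max(16, 15) = 16
Free float = ES(successor) - EF(current) = 16 - 16 = 0

0


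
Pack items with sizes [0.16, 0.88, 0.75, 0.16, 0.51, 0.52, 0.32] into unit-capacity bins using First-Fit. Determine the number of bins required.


Place items sequentially using First-Fit:
  Item 0.16 -> new Bin 1
  Item 0.88 -> new Bin 2
  Item 0.75 -> Bin 1 (now 0.91)
  Item 0.16 -> new Bin 3
  Item 0.51 -> Bin 3 (now 0.67)
  Item 0.52 -> new Bin 4
  Item 0.32 -> Bin 3 (now 0.99)
Total bins used = 4

4


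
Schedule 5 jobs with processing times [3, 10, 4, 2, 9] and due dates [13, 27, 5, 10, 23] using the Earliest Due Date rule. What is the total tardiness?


Sort by due date (EDD order): [(4, 5), (2, 10), (3, 13), (9, 23), (10, 27)]
Compute completion times and tardiness:
  Job 1: p=4, d=5, C=4, tardiness=max(0,4-5)=0
  Job 2: p=2, d=10, C=6, tardiness=max(0,6-10)=0
  Job 3: p=3, d=13, C=9, tardiness=max(0,9-13)=0
  Job 4: p=9, d=23, C=18, tardiness=max(0,18-23)=0
  Job 5: p=10, d=27, C=28, tardiness=max(0,28-27)=1
Total tardiness = 1

1


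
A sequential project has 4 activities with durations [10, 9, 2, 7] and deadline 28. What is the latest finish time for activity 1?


LF(activity 1) = deadline - sum of successor durations
Successors: activities 2 through 4 with durations [9, 2, 7]
Sum of successor durations = 18
LF = 28 - 18 = 10

10


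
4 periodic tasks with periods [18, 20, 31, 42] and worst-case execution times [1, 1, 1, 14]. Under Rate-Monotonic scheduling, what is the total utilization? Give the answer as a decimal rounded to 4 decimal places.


Compute individual utilizations (exact fractions):
  Task 1: C/T = 1/18 (approx. 0.0556)
  Task 2: C/T = 1/20 (approx. 0.05)
  Task 3: C/T = 1/31 (approx. 0.0323)
  Task 4: C/T = 14/42 = 1/3 (approx. 0.3333)
Total utilization U = 1/18 + 1/20 + 1/31 + 1/3 = 2629/5580
Rounded to 4 decimal places: U = 0.4711
RM (Liu & Layland) bound for 4 tasks = 0.756828; compare with U = 2629/5580 (approx. 0.471147)
U <= bound, so schedulable by RM sufficient condition.

0.4711


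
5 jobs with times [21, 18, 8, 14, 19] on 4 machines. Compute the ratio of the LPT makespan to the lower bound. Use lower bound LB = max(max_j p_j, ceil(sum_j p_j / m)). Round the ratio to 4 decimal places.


LPT order: [21, 19, 18, 14, 8]
Machine loads after assignment: [21, 19, 18, 22]
LPT makespan = 22
Lower bound = max(max_job, ceil(total/4)) = max(21, 20) = 21
Ratio = 22 / 21 = 1.0476

1.0476


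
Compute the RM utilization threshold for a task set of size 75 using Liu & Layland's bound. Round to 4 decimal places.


Compute 2^(1/75) = 1.0092848012
Subtract 1: 1.0092848012 - 1 = 0.0092848012
Multiply by n: 75 * 0.0092848012 = 0.6963600900
Round to 4 dp: 0.6964

0.6964


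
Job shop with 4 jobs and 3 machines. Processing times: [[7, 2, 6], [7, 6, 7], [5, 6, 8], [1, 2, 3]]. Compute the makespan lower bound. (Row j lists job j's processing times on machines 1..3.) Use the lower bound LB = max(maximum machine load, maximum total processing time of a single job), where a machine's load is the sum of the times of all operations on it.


Machine loads:
  Machine 1: 7 + 7 + 5 + 1 = 20
  Machine 2: 2 + 6 + 6 + 2 = 16
  Machine 3: 6 + 7 + 8 + 3 = 24
Max machine load = 24
Job totals:
  Job 1: 15
  Job 2: 20
  Job 3: 19
  Job 4: 6
Max job total = 20
Lower bound = max(24, 20) = 24

24


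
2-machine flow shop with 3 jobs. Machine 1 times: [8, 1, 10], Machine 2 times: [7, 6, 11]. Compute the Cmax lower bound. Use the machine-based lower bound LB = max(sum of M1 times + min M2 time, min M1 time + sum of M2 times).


LB1 = sum(M1 times) + min(M2 times) = 19 + 6 = 25
LB2 = min(M1 times) + sum(M2 times) = 1 + 24 = 25
Lower bound = max(LB1, LB2) = max(25, 25) = 25

25


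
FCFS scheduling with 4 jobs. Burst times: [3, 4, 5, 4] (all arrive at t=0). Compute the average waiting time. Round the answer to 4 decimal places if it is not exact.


FCFS order (as given): [3, 4, 5, 4]
Waiting times:
  Job 1: wait = 0
  Job 2: wait = 3
  Job 3: wait = 7
  Job 4: wait = 12
Sum of waiting times = 22
Average waiting time = 22/4 = 5.5

5.5
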